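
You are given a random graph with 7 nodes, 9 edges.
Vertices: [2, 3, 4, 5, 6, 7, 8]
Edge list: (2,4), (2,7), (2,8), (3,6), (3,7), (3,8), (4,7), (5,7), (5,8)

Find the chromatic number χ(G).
Clique number ω(G) = 3 (lower bound: χ ≥ ω).
The clique on [2, 4, 7] has size 3, forcing χ ≥ 3, and the coloring below uses 3 colors, so χ(G) = 3.
A valid 3-coloring: color 1: [6, 7, 8]; color 2: [2, 3, 5]; color 3: [4].

χ(G) = 3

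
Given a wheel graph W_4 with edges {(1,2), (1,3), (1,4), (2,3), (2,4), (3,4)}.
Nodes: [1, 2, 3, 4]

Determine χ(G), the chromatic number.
Clique number ω(G) = 4 (lower bound: χ ≥ ω).
The clique on [1, 2, 3, 4] has size 4, forcing χ ≥ 4, and the coloring below uses 4 colors, so χ(G) = 4.
A valid 4-coloring: color 1: [4]; color 2: [2]; color 3: [1]; color 4: [3].

χ(G) = 4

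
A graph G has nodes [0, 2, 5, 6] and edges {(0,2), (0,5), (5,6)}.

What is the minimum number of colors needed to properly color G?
χ(G) = 2

Clique number ω(G) = 2 (lower bound: χ ≥ ω).
The graph is bipartite (no odd cycle), so 2 colors suffice: χ(G) = 2.
A valid 2-coloring: color 1: [2, 5]; color 2: [0, 6].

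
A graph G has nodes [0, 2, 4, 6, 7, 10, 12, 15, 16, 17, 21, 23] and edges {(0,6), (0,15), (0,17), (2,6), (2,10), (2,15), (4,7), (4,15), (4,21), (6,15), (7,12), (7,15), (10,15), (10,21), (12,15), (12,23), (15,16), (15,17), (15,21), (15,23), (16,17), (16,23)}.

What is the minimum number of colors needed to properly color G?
χ(G) = 4

Clique number ω(G) = 3 (lower bound: χ ≥ ω).
Odd cycle [6, 0, 17, 16, 23, 12, 7, 4, 21, 10, 2] needs 3 colors (χ ≥ 3).
Vertex 15 is adjacent to every vertex of [0, 2, 4, 6, 7, 10, 12, 16, 17, 21, 23], which already need 3 colors among themselves, so 15 needs a new color (χ ≥ 4).
The coloring below uses 4 colors, so χ(G) = 4.
A valid 4-coloring: color 1: [15]; color 2: [6, 7, 10, 17, 23]; color 3: [0, 2, 4, 12, 16]; color 4: [21].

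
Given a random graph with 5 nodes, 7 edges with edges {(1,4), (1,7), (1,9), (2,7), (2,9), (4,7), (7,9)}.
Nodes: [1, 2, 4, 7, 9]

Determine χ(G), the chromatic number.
χ(G) = 3

Clique number ω(G) = 3 (lower bound: χ ≥ ω).
The clique on [1, 7, 9] has size 3, forcing χ ≥ 3, and the coloring below uses 3 colors, so χ(G) = 3.
A valid 3-coloring: color 1: [7]; color 2: [1, 2]; color 3: [4, 9].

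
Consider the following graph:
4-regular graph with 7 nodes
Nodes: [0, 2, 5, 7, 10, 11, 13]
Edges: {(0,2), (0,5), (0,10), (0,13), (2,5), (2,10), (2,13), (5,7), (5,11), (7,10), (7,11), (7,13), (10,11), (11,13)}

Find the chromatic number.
Clique number ω(G) = 3 (lower bound: χ ≥ ω).
The clique on [0, 2, 10] has size 3, forcing χ ≥ 3, and the coloring below uses 3 colors, so χ(G) = 3.
A valid 3-coloring: color 1: [2, 7]; color 2: [5, 10, 13]; color 3: [0, 11].

χ(G) = 3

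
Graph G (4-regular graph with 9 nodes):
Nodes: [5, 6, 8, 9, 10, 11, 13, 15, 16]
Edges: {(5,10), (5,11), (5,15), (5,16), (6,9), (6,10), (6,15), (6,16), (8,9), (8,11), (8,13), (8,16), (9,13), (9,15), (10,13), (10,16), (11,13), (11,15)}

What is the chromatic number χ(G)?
Clique number ω(G) = 3 (lower bound: χ ≥ ω).
The clique on [5, 10, 16] has size 3, forcing χ ≥ 3, and the coloring below uses 3 colors, so χ(G) = 3.
A valid 3-coloring: color 1: [9, 11, 16]; color 2: [5, 6, 13]; color 3: [8, 10, 15].

χ(G) = 3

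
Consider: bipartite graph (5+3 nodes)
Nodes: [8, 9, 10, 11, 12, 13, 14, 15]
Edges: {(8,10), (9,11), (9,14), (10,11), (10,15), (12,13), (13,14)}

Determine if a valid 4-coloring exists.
Yes, G is 4-colorable

A valid 4-coloring: color 1: [9, 10, 13]; color 2: [8, 11, 12, 14, 15].
(χ(G) = 2 ≤ 4.)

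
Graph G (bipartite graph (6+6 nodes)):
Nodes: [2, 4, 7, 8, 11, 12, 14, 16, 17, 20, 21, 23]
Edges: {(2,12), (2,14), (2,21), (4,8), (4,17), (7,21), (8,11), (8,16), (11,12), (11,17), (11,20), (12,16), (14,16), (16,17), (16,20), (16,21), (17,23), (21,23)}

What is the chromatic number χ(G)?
χ(G) = 2

Clique number ω(G) = 2 (lower bound: χ ≥ ω).
The graph is bipartite (no odd cycle), so 2 colors suffice: χ(G) = 2.
A valid 2-coloring: color 1: [2, 4, 7, 11, 16, 23]; color 2: [8, 12, 14, 17, 20, 21].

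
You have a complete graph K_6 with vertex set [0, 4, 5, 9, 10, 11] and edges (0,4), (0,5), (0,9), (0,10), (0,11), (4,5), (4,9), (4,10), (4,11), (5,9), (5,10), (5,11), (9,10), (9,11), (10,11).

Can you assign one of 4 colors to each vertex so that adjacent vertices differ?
The clique on vertices [0, 4, 5, 9, 10, 11] has size 6 > 4, so it alone needs 6 colors.

No, G is not 4-colorable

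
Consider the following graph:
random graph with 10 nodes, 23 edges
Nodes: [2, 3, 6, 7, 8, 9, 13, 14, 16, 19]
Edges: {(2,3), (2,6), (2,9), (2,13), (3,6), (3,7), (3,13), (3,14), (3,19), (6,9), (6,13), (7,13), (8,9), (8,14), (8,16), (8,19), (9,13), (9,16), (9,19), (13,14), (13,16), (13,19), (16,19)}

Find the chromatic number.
Clique number ω(G) = 4 (lower bound: χ ≥ ω).
The clique on [8, 9, 16, 19] has size 4, forcing χ ≥ 4, and the coloring below uses 4 colors, so χ(G) = 4.
A valid 4-coloring: color 1: [8, 13]; color 2: [3, 9]; color 3: [2, 7, 14, 19]; color 4: [6, 16].

χ(G) = 4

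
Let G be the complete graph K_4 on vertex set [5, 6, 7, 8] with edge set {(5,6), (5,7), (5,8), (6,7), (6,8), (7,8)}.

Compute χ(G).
χ(G) = 4

Clique number ω(G) = 4 (lower bound: χ ≥ ω).
The clique on [5, 6, 7, 8] has size 4, forcing χ ≥ 4, and the coloring below uses 4 colors, so χ(G) = 4.
A valid 4-coloring: color 1: [7]; color 2: [6]; color 3: [8]; color 4: [5].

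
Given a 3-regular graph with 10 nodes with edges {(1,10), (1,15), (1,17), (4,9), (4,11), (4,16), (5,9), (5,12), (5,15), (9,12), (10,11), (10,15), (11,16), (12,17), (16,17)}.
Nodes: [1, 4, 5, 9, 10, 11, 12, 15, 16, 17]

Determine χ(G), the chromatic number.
χ(G) = 3

Clique number ω(G) = 3 (lower bound: χ ≥ ω).
The clique on [1, 10, 15] has size 3, forcing χ ≥ 3, and the coloring below uses 3 colors, so χ(G) = 3.
A valid 3-coloring: color 1: [4, 5, 10, 17]; color 2: [1, 9, 11]; color 3: [12, 15, 16].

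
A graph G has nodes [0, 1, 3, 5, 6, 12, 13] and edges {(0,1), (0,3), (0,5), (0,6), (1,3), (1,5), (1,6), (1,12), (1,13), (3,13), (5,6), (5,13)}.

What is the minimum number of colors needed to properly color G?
Clique number ω(G) = 4 (lower bound: χ ≥ ω).
The clique on [0, 1, 5, 6] has size 4, forcing χ ≥ 4, and the coloring below uses 4 colors, so χ(G) = 4.
A valid 4-coloring: color 1: [1]; color 2: [3, 5, 12]; color 3: [0, 13]; color 4: [6].

χ(G) = 4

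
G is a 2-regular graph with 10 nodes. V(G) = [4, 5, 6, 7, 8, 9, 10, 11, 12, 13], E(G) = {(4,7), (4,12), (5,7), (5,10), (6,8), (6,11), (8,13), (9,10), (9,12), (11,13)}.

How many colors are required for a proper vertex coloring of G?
χ(G) = 2

Clique number ω(G) = 2 (lower bound: χ ≥ ω).
The graph is bipartite (no odd cycle), so 2 colors suffice: χ(G) = 2.
A valid 2-coloring: color 1: [6, 7, 10, 12, 13]; color 2: [4, 5, 8, 9, 11].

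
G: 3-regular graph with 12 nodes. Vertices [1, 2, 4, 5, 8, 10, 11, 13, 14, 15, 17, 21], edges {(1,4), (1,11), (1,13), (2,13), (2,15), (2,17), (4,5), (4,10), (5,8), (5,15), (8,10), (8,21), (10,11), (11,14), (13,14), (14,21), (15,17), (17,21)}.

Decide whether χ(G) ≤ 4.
Yes, G is 4-colorable

A valid 4-coloring: color 1: [1, 2, 8, 14]; color 2: [4, 11, 13, 15, 21]; color 3: [5, 10, 17].
(χ(G) = 3 ≤ 4.)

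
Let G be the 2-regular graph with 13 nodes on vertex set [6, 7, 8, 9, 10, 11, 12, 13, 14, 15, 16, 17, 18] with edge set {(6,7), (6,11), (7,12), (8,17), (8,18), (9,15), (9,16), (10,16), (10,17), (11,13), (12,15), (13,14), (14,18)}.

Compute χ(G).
χ(G) = 3

Clique number ω(G) = 2 (lower bound: χ ≥ ω).
Odd cycle [18, 8, 17, 10, 16, 9, 15, 12, 7, 6, 11, 13, 14] needs 3 colors (χ ≥ 3).
The coloring below uses 3 colors, so χ(G) = 3.
A valid 3-coloring: color 1: [6, 8, 9, 10, 12, 13]; color 2: [7, 11, 14, 15, 16, 17]; color 3: [18].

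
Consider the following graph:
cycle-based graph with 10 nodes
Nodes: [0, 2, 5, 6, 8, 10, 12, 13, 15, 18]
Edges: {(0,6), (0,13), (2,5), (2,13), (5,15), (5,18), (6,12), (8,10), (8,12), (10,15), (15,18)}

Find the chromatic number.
χ(G) = 3

Clique number ω(G) = 3 (lower bound: χ ≥ ω).
The clique on [5, 15, 18] has size 3, forcing χ ≥ 3, and the coloring below uses 3 colors, so χ(G) = 3.
A valid 3-coloring: color 1: [5, 6, 10, 13]; color 2: [0, 2, 12, 15]; color 3: [8, 18].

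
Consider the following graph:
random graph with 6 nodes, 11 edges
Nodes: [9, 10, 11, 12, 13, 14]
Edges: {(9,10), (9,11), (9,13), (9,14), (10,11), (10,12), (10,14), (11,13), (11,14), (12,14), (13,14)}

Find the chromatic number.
χ(G) = 4

Clique number ω(G) = 4 (lower bound: χ ≥ ω).
The clique on [9, 10, 11, 14] has size 4, forcing χ ≥ 4, and the coloring below uses 4 colors, so χ(G) = 4.
A valid 4-coloring: color 1: [14]; color 2: [11, 12]; color 3: [9]; color 4: [10, 13].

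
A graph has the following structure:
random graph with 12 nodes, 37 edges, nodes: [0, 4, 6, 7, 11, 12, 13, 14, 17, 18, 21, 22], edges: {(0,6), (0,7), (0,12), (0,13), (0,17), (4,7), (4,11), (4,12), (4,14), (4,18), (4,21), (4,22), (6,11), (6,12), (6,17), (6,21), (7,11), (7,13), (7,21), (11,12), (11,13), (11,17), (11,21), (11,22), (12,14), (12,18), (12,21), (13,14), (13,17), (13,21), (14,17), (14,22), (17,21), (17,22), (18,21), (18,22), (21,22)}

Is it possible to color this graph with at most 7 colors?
A valid 7-coloring: color 1: [0, 14, 21]; color 2: [11, 18]; color 3: [4, 17]; color 4: [12, 13, 22]; color 5: [6, 7].
(χ(G) = 5 ≤ 7.)

Yes, G is 7-colorable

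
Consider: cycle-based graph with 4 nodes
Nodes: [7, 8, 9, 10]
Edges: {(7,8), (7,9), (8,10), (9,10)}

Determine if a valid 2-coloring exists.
A valid 2-coloring: color 1: [8, 9]; color 2: [7, 10].
(χ(G) = 2 ≤ 2.)

Yes, G is 2-colorable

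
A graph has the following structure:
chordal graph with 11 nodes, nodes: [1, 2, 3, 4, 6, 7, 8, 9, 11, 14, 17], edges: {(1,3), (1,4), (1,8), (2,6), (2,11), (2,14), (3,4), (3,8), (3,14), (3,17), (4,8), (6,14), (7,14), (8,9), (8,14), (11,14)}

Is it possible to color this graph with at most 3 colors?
The clique on vertices [1, 3, 4, 8] has size 4 > 3, so it alone needs 4 colors.

No, G is not 3-colorable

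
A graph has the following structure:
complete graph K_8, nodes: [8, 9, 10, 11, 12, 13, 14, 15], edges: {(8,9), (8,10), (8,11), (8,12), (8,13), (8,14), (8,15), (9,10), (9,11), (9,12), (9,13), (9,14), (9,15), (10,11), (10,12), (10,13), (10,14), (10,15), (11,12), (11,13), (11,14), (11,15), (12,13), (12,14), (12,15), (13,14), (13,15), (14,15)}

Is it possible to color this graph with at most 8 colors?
Yes, G is 8-colorable

A valid 8-coloring: color 1: [14]; color 2: [10]; color 3: [12]; color 4: [11]; color 5: [13]; color 6: [15]; color 7: [9]; color 8: [8].
(χ(G) = 8 ≤ 8.)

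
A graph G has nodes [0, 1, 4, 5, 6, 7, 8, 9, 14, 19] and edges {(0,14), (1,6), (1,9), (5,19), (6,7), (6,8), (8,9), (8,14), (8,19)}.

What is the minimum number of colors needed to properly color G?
χ(G) = 2

Clique number ω(G) = 2 (lower bound: χ ≥ ω).
The graph is bipartite (no odd cycle), so 2 colors suffice: χ(G) = 2.
A valid 2-coloring: color 1: [0, 1, 4, 5, 7, 8]; color 2: [6, 9, 14, 19].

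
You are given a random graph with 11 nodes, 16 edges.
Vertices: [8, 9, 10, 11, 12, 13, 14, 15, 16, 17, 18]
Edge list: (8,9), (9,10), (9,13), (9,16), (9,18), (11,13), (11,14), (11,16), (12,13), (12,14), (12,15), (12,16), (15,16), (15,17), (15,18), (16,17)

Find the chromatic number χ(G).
χ(G) = 3

Clique number ω(G) = 3 (lower bound: χ ≥ ω).
The clique on [12, 15, 16] has size 3, forcing χ ≥ 3, and the coloring below uses 3 colors, so χ(G) = 3.
A valid 3-coloring: color 1: [8, 10, 13, 14, 16, 18]; color 2: [9, 11, 15]; color 3: [12, 17].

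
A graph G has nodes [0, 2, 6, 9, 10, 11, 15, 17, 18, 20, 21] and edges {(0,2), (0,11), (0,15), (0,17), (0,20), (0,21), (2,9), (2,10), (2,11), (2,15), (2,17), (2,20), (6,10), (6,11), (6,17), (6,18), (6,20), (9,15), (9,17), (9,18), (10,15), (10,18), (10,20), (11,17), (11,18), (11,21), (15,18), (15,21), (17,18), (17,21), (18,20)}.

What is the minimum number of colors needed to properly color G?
Clique number ω(G) = 4 (lower bound: χ ≥ ω).
The clique on [0, 2, 11, 17] has size 4, forcing χ ≥ 4, and the coloring below uses 4 colors, so χ(G) = 4.
A valid 4-coloring: color 1: [10, 17]; color 2: [2, 18, 21]; color 3: [11, 15, 20]; color 4: [0, 6, 9].

χ(G) = 4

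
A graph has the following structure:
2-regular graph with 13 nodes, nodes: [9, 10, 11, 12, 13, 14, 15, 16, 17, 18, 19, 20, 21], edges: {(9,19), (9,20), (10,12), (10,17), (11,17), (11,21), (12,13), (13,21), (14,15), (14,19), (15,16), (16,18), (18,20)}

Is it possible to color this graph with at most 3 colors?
A valid 3-coloring: color 1: [10, 11, 13, 16, 19, 20]; color 2: [9, 12, 15, 17, 18, 21]; color 3: [14].
(χ(G) = 3 ≤ 3.)

Yes, G is 3-colorable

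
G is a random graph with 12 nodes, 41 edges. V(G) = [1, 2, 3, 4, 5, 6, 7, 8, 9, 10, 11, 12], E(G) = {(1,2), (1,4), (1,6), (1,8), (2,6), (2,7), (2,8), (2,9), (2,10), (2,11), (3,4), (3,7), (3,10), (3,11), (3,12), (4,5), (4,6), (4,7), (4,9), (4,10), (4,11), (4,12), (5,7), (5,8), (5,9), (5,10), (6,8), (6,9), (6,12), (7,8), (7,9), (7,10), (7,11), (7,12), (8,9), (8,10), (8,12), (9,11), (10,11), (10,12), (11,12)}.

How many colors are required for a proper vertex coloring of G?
Clique number ω(G) = 6 (lower bound: χ ≥ ω).
The clique on [3, 4, 7, 10, 11, 12] has size 6, forcing χ ≥ 6, and the coloring below uses 6 colors, so χ(G) = 6.
A valid 6-coloring: color 1: [4, 8]; color 2: [6, 7]; color 3: [1, 9, 10]; color 4: [5, 11]; color 5: [2, 12]; color 6: [3].

χ(G) = 6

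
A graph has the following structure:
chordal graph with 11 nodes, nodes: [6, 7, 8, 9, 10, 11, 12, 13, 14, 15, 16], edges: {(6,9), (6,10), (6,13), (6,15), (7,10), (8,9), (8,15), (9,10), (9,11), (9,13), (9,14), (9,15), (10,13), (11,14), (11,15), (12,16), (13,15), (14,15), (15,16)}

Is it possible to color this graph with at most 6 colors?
Yes, G is 6-colorable

A valid 6-coloring: color 1: [10, 12, 15]; color 2: [7, 9, 16]; color 3: [6, 8, 14]; color 4: [11, 13].
(χ(G) = 4 ≤ 6.)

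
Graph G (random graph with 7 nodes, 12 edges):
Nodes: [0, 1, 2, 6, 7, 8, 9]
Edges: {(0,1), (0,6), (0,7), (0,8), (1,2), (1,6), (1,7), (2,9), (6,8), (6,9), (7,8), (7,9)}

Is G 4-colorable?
Yes, G is 4-colorable

A valid 4-coloring: color 1: [2, 6, 7]; color 2: [1, 8, 9]; color 3: [0].
(χ(G) = 3 ≤ 4.)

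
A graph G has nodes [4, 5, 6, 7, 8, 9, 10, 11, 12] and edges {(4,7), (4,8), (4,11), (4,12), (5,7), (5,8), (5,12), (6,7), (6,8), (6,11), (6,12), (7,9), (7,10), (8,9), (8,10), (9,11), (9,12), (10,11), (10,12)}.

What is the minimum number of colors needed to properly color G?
Clique number ω(G) = 2 (lower bound: χ ≥ ω).
The graph is bipartite (no odd cycle), so 2 colors suffice: χ(G) = 2.
A valid 2-coloring: color 1: [7, 8, 11, 12]; color 2: [4, 5, 6, 9, 10].

χ(G) = 2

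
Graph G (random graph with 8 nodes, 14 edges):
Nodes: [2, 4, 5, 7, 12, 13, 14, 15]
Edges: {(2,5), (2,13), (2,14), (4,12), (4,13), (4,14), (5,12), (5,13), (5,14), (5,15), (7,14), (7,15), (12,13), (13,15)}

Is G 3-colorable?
Yes, G is 3-colorable

A valid 3-coloring: color 1: [4, 5, 7]; color 2: [13, 14]; color 3: [2, 12, 15].
(χ(G) = 3 ≤ 3.)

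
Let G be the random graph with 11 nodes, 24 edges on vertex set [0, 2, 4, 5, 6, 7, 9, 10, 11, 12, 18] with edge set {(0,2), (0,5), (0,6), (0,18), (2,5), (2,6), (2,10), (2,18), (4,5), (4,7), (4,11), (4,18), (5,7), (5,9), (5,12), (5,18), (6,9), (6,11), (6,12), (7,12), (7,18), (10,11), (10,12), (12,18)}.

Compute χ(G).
Clique number ω(G) = 4 (lower bound: χ ≥ ω).
The clique on [0, 2, 5, 18] has size 4, forcing χ ≥ 4, and the coloring below uses 4 colors, so χ(G) = 4.
A valid 4-coloring: color 1: [5, 6, 10]; color 2: [9, 11, 18]; color 3: [2, 4, 12]; color 4: [0, 7].

χ(G) = 4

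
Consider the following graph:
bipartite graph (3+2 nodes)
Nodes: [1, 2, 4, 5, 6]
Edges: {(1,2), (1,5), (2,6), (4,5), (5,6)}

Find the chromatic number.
χ(G) = 2

Clique number ω(G) = 2 (lower bound: χ ≥ ω).
The graph is bipartite (no odd cycle), so 2 colors suffice: χ(G) = 2.
A valid 2-coloring: color 1: [2, 5]; color 2: [1, 4, 6].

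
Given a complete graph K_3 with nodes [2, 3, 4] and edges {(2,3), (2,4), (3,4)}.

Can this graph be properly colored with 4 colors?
Yes, G is 4-colorable

A valid 4-coloring: color 1: [3]; color 2: [4]; color 3: [2].
(χ(G) = 3 ≤ 4.)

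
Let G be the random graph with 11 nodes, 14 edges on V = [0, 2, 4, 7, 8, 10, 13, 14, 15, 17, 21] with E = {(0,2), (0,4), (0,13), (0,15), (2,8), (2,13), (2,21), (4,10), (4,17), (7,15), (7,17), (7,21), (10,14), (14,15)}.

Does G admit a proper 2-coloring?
No, G is not 2-colorable

The clique on vertices [0, 2, 13] has size 3 > 2, so it alone needs 3 colors.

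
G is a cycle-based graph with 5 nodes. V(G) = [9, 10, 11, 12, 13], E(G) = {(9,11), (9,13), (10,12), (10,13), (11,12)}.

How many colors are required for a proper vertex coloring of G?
Clique number ω(G) = 2 (lower bound: χ ≥ ω).
Odd cycle [12, 11, 9, 13, 10] needs 3 colors (χ ≥ 3).
The coloring below uses 3 colors, so χ(G) = 3.
A valid 3-coloring: color 1: [12, 13]; color 2: [10, 11]; color 3: [9].

χ(G) = 3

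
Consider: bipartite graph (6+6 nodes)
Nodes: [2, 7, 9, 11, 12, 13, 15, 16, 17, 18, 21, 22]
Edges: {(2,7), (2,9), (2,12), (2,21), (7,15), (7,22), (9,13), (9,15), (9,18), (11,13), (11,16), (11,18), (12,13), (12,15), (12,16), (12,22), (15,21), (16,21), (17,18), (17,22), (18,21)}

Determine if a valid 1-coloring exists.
No, G is not 1-colorable

Edge (2,7) forces its endpoints to differ, so 1 color is not enough.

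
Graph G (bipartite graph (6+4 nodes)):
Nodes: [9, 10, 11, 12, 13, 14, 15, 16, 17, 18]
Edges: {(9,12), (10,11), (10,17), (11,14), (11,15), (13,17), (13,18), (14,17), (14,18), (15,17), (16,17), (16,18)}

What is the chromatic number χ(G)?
χ(G) = 2

Clique number ω(G) = 2 (lower bound: χ ≥ ω).
The graph is bipartite (no odd cycle), so 2 colors suffice: χ(G) = 2.
A valid 2-coloring: color 1: [11, 12, 17, 18]; color 2: [9, 10, 13, 14, 15, 16].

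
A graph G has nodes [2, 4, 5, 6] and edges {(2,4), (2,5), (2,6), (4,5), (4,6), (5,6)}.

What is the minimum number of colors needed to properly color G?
χ(G) = 4

Clique number ω(G) = 4 (lower bound: χ ≥ ω).
The clique on [2, 4, 5, 6] has size 4, forcing χ ≥ 4, and the coloring below uses 4 colors, so χ(G) = 4.
A valid 4-coloring: color 1: [6]; color 2: [2]; color 3: [5]; color 4: [4].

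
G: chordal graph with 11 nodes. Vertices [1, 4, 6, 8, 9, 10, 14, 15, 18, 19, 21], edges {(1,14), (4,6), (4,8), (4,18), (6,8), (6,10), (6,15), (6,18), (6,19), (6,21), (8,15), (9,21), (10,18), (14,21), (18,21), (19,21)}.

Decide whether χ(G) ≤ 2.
The clique on vertices [4, 6, 8] has size 3 > 2, so it alone needs 3 colors.

No, G is not 2-colorable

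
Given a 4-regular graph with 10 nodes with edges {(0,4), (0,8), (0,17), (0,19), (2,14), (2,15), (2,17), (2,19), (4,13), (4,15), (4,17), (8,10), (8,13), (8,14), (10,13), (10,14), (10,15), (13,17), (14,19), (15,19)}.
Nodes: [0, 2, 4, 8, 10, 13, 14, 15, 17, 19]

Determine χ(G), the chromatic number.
χ(G) = 3

Clique number ω(G) = 3 (lower bound: χ ≥ ω).
The clique on [0, 4, 17] has size 3, forcing χ ≥ 3, and the coloring below uses 3 colors, so χ(G) = 3.
A valid 3-coloring: color 1: [0, 13, 14, 15]; color 2: [2, 4, 8]; color 3: [10, 17, 19].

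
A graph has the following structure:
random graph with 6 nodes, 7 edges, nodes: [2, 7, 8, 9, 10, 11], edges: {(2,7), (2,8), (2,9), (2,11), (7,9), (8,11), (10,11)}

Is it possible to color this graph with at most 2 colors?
No, G is not 2-colorable

The clique on vertices [2, 8, 11] has size 3 > 2, so it alone needs 3 colors.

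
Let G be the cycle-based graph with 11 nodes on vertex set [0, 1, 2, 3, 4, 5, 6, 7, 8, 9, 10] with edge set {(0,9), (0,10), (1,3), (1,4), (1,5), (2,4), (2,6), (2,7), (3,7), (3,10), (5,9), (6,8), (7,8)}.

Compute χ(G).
χ(G) = 3

Clique number ω(G) = 2 (lower bound: χ ≥ ω).
Odd cycle [2, 4, 1, 3, 7] needs 3 colors (χ ≥ 3).
The coloring below uses 3 colors, so χ(G) = 3.
A valid 3-coloring: color 1: [0, 2, 3, 5, 8]; color 2: [1, 6, 7, 9, 10]; color 3: [4].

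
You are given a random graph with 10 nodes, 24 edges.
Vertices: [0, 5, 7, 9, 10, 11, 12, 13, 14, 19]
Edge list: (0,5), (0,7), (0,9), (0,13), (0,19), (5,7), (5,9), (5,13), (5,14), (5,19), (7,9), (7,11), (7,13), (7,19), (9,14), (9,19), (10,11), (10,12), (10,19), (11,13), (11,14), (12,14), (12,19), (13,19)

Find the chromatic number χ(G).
χ(G) = 5

Clique number ω(G) = 5 (lower bound: χ ≥ ω).
The clique on [0, 5, 7, 9, 19] has size 5, forcing χ ≥ 5, and the coloring below uses 5 colors, so χ(G) = 5.
A valid 5-coloring: color 1: [14, 19]; color 2: [5, 11, 12]; color 3: [7, 10]; color 4: [9, 13]; color 5: [0].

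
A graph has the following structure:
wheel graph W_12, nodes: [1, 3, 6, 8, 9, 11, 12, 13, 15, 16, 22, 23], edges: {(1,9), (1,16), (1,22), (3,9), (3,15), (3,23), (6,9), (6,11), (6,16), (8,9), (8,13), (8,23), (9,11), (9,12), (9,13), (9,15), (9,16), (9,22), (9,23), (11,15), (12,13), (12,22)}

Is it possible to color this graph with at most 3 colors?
No, G is not 3-colorable

Odd cycle [13, 8, 23, 3, 15, 11, 6, 16, 1, 22, 12] needs 3 colors (χ ≥ 3).
Vertex 9 is adjacent to every vertex of [1, 3, 6, 8, 11, 12, 13, 15, 16, 22, 23], which already need 3 colors among themselves, so 9 needs a new color (χ ≥ 4).
Hence χ(G) ≥ 4 > 3, so no proper 3-coloring exists.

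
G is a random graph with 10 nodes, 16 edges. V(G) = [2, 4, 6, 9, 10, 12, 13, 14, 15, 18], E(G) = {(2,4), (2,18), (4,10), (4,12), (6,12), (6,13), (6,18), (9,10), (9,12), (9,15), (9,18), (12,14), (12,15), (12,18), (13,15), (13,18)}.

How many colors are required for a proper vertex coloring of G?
Clique number ω(G) = 3 (lower bound: χ ≥ ω).
The clique on [9, 12, 18] has size 3, forcing χ ≥ 3, and the coloring below uses 3 colors, so χ(G) = 3.
A valid 3-coloring: color 1: [2, 10, 12, 13]; color 2: [4, 14, 15, 18]; color 3: [6, 9].

χ(G) = 3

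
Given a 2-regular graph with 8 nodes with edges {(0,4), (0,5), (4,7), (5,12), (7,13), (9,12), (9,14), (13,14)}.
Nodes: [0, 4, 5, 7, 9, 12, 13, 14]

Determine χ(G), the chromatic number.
χ(G) = 2

Clique number ω(G) = 2 (lower bound: χ ≥ ω).
The graph is bipartite (no odd cycle), so 2 colors suffice: χ(G) = 2.
A valid 2-coloring: color 1: [4, 5, 9, 13]; color 2: [0, 7, 12, 14].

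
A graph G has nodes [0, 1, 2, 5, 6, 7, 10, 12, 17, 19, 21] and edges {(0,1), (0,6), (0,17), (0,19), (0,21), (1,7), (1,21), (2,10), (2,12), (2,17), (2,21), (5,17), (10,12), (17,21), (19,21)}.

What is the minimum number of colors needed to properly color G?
Clique number ω(G) = 3 (lower bound: χ ≥ ω).
The clique on [0, 1, 21] has size 3, forcing χ ≥ 3, and the coloring below uses 3 colors, so χ(G) = 3.
A valid 3-coloring: color 1: [0, 2, 5, 7]; color 2: [6, 12, 21]; color 3: [1, 10, 17, 19].

χ(G) = 3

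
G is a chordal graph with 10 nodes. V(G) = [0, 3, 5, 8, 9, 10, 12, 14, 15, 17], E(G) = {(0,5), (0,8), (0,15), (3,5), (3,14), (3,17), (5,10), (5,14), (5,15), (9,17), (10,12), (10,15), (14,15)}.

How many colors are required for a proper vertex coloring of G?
Clique number ω(G) = 3 (lower bound: χ ≥ ω).
The clique on [3, 5, 14] has size 3, forcing χ ≥ 3, and the coloring below uses 3 colors, so χ(G) = 3.
A valid 3-coloring: color 1: [5, 8, 12, 17]; color 2: [3, 9, 15]; color 3: [0, 10, 14].

χ(G) = 3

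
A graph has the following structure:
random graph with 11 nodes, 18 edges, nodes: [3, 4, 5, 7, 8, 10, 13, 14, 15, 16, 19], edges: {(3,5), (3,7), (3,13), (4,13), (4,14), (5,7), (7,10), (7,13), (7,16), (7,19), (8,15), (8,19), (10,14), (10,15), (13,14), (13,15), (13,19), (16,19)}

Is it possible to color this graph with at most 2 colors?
No, G is not 2-colorable

The clique on vertices [4, 13, 14] has size 3 > 2, so it alone needs 3 colors.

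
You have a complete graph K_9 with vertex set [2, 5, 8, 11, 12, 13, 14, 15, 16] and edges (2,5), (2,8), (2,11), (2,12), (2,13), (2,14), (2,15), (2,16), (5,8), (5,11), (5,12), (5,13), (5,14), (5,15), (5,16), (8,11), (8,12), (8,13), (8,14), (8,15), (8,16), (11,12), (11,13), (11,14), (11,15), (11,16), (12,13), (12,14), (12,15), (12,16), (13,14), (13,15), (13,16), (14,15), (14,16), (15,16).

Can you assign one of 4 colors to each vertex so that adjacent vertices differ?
No, G is not 4-colorable

The clique on vertices [2, 5, 8, 11, 12, 13, 14, 15, 16] has size 9 > 4, so it alone needs 9 colors.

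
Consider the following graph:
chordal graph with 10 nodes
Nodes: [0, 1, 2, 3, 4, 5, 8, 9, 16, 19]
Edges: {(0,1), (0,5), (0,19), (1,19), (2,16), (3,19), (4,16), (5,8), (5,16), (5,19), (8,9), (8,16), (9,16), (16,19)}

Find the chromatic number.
χ(G) = 3

Clique number ω(G) = 3 (lower bound: χ ≥ ω).
The clique on [0, 1, 19] has size 3, forcing χ ≥ 3, and the coloring below uses 3 colors, so χ(G) = 3.
A valid 3-coloring: color 1: [0, 3, 16]; color 2: [2, 4, 8, 19]; color 3: [1, 5, 9].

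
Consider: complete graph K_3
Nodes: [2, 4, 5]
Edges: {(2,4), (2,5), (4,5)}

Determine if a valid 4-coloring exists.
A valid 4-coloring: color 1: [4]; color 2: [2]; color 3: [5].
(χ(G) = 3 ≤ 4.)

Yes, G is 4-colorable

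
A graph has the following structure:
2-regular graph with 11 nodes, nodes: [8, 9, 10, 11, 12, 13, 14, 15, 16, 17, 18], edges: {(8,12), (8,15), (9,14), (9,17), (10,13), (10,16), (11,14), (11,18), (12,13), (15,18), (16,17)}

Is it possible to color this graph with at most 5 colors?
A valid 5-coloring: color 1: [8, 9, 13, 16, 18]; color 2: [10, 11, 12, 15, 17]; color 3: [14].
(χ(G) = 3 ≤ 5.)

Yes, G is 5-colorable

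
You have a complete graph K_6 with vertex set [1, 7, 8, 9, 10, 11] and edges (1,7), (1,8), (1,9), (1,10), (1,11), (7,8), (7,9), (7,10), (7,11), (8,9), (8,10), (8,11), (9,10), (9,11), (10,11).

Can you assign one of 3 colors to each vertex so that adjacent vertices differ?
The clique on vertices [1, 7, 8, 9, 10, 11] has size 6 > 3, so it alone needs 6 colors.

No, G is not 3-colorable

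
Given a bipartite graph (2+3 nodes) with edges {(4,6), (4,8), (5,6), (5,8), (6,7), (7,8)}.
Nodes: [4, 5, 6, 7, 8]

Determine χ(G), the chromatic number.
χ(G) = 2

Clique number ω(G) = 2 (lower bound: χ ≥ ω).
The graph is bipartite (no odd cycle), so 2 colors suffice: χ(G) = 2.
A valid 2-coloring: color 1: [6, 8]; color 2: [4, 5, 7].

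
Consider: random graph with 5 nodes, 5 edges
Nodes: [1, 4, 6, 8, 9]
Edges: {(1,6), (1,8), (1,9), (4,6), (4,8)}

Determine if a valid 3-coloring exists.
A valid 3-coloring: color 1: [1, 4]; color 2: [6, 8, 9].
(χ(G) = 2 ≤ 3.)

Yes, G is 3-colorable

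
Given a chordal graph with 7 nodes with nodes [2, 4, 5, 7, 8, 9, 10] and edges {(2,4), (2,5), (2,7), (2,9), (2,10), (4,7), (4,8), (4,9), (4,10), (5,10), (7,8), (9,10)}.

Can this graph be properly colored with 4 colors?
Yes, G is 4-colorable

A valid 4-coloring: color 1: [4, 5]; color 2: [2, 8]; color 3: [7, 10]; color 4: [9].
(χ(G) = 4 ≤ 4.)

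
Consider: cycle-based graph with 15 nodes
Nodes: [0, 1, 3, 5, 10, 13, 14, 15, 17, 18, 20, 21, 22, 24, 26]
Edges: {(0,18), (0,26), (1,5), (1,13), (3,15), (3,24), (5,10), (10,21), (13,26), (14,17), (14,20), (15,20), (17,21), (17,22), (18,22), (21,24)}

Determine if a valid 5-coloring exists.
Yes, G is 5-colorable

A valid 5-coloring: color 1: [1, 10, 15, 17, 18, 24, 26]; color 2: [0, 3, 5, 13, 20, 21, 22]; color 3: [14].
(χ(G) = 3 ≤ 5.)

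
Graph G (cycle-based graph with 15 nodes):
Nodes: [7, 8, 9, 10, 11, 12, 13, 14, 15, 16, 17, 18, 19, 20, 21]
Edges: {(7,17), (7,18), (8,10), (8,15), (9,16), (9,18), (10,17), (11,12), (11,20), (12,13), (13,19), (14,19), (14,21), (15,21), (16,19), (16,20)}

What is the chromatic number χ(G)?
χ(G) = 3

Clique number ω(G) = 2 (lower bound: χ ≥ ω).
Odd cycle [18, 7, 17, 10, 8, 15, 21, 14, 19, 16, 9] needs 3 colors (χ ≥ 3).
The coloring below uses 3 colors, so χ(G) = 3.
A valid 3-coloring: color 1: [7, 10, 11, 13, 14, 15, 16]; color 2: [8, 12, 17, 18, 19, 20, 21]; color 3: [9].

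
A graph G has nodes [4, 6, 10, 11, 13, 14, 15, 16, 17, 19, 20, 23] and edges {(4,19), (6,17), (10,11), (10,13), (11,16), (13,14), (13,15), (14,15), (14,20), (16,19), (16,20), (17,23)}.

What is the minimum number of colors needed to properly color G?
Clique number ω(G) = 3 (lower bound: χ ≥ ω).
The clique on [13, 14, 15] has size 3, forcing χ ≥ 3, and the coloring below uses 3 colors, so χ(G) = 3.
A valid 3-coloring: color 1: [4, 10, 14, 16, 17]; color 2: [6, 11, 13, 19, 20, 23]; color 3: [15].

χ(G) = 3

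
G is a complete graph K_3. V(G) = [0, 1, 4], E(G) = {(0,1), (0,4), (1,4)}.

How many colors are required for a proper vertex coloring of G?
χ(G) = 3

Clique number ω(G) = 3 (lower bound: χ ≥ ω).
The clique on [0, 1, 4] has size 3, forcing χ ≥ 3, and the coloring below uses 3 colors, so χ(G) = 3.
A valid 3-coloring: color 1: [4]; color 2: [1]; color 3: [0].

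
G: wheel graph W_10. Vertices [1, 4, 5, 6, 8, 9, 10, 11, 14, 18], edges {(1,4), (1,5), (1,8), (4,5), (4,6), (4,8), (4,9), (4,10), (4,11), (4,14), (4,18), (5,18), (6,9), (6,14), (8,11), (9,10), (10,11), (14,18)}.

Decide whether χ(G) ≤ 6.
Yes, G is 6-colorable

A valid 6-coloring: color 1: [4]; color 2: [5, 6, 8, 10]; color 3: [1, 9, 11, 18]; color 4: [14].
(χ(G) = 4 ≤ 6.)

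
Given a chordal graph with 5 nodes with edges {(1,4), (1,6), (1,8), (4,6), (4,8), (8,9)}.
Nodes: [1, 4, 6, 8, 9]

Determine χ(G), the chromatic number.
Clique number ω(G) = 3 (lower bound: χ ≥ ω).
The clique on [1, 4, 8] has size 3, forcing χ ≥ 3, and the coloring below uses 3 colors, so χ(G) = 3.
A valid 3-coloring: color 1: [6, 8]; color 2: [4, 9]; color 3: [1].

χ(G) = 3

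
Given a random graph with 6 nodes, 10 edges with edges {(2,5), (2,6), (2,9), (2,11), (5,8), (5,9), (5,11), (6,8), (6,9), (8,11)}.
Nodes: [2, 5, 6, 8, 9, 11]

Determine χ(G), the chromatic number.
Clique number ω(G) = 3 (lower bound: χ ≥ ω).
The clique on [5, 8, 11] has size 3, forcing χ ≥ 3, and the coloring below uses 3 colors, so χ(G) = 3.
A valid 3-coloring: color 1: [2, 8]; color 2: [5, 6]; color 3: [9, 11].

χ(G) = 3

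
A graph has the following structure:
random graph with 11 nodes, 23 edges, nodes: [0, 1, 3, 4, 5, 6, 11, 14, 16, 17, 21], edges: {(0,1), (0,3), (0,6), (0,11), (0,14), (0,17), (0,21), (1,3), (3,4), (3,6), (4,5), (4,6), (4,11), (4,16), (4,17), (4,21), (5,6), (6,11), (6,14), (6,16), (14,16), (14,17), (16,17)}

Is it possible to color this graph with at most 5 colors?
A valid 5-coloring: color 1: [0, 4]; color 2: [1, 6, 17, 21]; color 3: [3, 5, 11, 14]; color 4: [16].
(χ(G) = 4 ≤ 5.)

Yes, G is 5-colorable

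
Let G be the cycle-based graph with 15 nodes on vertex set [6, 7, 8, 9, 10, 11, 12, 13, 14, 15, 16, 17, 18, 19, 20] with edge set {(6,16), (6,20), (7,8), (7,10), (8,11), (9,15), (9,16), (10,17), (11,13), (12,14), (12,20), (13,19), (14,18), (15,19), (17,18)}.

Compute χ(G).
χ(G) = 3

Clique number ω(G) = 2 (lower bound: χ ≥ ω).
Odd cycle [12, 14, 18, 17, 10, 7, 8, 11, 13, 19, 15, 9, 16, 6, 20] needs 3 colors (χ ≥ 3).
The coloring below uses 3 colors, so χ(G) = 3.
A valid 3-coloring: color 1: [6, 8, 10, 12, 13, 15, 18]; color 2: [7, 9, 11, 14, 17, 19, 20]; color 3: [16].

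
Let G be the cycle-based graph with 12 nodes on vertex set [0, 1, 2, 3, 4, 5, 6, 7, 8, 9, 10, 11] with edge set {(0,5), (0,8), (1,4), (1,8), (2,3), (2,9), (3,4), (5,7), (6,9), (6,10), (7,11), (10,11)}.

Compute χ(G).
Clique number ω(G) = 2 (lower bound: χ ≥ ω).
The graph is bipartite (no odd cycle), so 2 colors suffice: χ(G) = 2.
A valid 2-coloring: color 1: [2, 4, 5, 6, 8, 11]; color 2: [0, 1, 3, 7, 9, 10].

χ(G) = 2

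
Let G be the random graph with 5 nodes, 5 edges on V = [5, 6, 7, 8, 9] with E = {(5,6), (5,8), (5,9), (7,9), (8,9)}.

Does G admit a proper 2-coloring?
The clique on vertices [5, 8, 9] has size 3 > 2, so it alone needs 3 colors.

No, G is not 2-colorable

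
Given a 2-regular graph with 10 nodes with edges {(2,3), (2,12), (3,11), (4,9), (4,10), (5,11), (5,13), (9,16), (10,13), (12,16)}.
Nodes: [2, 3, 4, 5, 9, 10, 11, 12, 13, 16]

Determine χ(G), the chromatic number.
χ(G) = 2

Clique number ω(G) = 2 (lower bound: χ ≥ ω).
The graph is bipartite (no odd cycle), so 2 colors suffice: χ(G) = 2.
A valid 2-coloring: color 1: [2, 4, 11, 13, 16]; color 2: [3, 5, 9, 10, 12].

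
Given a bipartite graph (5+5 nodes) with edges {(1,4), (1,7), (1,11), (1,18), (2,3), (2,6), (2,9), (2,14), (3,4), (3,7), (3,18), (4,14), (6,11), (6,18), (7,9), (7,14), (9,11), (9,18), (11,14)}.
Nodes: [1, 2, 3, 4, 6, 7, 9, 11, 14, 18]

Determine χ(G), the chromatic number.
χ(G) = 2

Clique number ω(G) = 2 (lower bound: χ ≥ ω).
The graph is bipartite (no odd cycle), so 2 colors suffice: χ(G) = 2.
A valid 2-coloring: color 1: [2, 4, 7, 11, 18]; color 2: [1, 3, 6, 9, 14].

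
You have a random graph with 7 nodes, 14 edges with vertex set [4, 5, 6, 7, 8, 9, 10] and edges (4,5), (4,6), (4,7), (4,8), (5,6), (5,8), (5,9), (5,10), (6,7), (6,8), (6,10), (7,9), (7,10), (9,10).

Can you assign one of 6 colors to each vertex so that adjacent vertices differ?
A valid 6-coloring: color 1: [5, 7]; color 2: [6, 9]; color 3: [4, 10]; color 4: [8].
(χ(G) = 4 ≤ 6.)

Yes, G is 6-colorable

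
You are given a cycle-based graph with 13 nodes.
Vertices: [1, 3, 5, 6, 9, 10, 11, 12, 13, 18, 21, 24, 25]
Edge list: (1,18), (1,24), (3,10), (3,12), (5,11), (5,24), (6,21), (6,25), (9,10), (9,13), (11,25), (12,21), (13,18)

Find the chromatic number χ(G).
χ(G) = 3

Clique number ω(G) = 2 (lower bound: χ ≥ ω).
Odd cycle [3, 12, 21, 6, 25, 11, 5, 24, 1, 18, 13, 9, 10] needs 3 colors (χ ≥ 3).
The coloring below uses 3 colors, so χ(G) = 3.
A valid 3-coloring: color 1: [1, 3, 5, 9, 21, 25]; color 2: [6, 10, 11, 12, 18, 24]; color 3: [13].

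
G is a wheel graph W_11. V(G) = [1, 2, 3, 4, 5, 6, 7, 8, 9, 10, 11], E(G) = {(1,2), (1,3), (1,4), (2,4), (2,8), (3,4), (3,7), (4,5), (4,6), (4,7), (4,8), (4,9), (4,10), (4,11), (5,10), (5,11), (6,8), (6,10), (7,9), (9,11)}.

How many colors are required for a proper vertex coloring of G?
Clique number ω(G) = 3 (lower bound: χ ≥ ω).
The clique on [1, 2, 4] has size 3, forcing χ ≥ 3, and the coloring below uses 3 colors, so χ(G) = 3.
A valid 3-coloring: color 1: [4]; color 2: [2, 3, 5, 6, 9]; color 3: [1, 7, 8, 10, 11].

χ(G) = 3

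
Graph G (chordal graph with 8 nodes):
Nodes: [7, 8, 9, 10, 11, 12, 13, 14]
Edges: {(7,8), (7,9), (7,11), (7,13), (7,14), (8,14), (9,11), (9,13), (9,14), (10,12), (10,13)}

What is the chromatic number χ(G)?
Clique number ω(G) = 3 (lower bound: χ ≥ ω).
The clique on [7, 8, 14] has size 3, forcing χ ≥ 3, and the coloring below uses 3 colors, so χ(G) = 3.
A valid 3-coloring: color 1: [7, 10]; color 2: [8, 9, 12]; color 3: [11, 13, 14].

χ(G) = 3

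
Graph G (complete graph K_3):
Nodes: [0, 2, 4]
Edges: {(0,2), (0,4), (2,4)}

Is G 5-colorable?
A valid 5-coloring: color 1: [0]; color 2: [4]; color 3: [2].
(χ(G) = 3 ≤ 5.)

Yes, G is 5-colorable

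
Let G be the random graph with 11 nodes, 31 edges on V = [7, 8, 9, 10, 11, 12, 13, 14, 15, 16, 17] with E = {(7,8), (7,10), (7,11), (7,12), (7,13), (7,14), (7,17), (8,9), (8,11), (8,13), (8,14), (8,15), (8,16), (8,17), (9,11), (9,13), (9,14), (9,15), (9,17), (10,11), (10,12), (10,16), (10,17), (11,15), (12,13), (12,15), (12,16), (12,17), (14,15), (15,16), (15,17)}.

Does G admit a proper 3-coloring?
The clique on vertices [8, 9, 15, 17] has size 4 > 3, so it alone needs 4 colors.

No, G is not 3-colorable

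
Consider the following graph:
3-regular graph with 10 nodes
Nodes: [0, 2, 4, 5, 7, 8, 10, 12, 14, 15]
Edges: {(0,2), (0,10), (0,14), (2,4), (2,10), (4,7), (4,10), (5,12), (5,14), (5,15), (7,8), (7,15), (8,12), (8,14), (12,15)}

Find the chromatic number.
χ(G) = 3

Clique number ω(G) = 3 (lower bound: χ ≥ ω).
The clique on [0, 2, 10] has size 3, forcing χ ≥ 3, and the coloring below uses 3 colors, so χ(G) = 3.
A valid 3-coloring: color 1: [2, 7, 12, 14]; color 2: [5, 8, 10]; color 3: [0, 4, 15].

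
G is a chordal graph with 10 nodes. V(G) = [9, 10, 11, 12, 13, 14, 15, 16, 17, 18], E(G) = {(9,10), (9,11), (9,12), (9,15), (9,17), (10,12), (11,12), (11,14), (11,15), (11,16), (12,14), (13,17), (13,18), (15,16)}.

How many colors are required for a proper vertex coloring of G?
χ(G) = 3

Clique number ω(G) = 3 (lower bound: χ ≥ ω).
The clique on [9, 10, 12] has size 3, forcing χ ≥ 3, and the coloring below uses 3 colors, so χ(G) = 3.
A valid 3-coloring: color 1: [9, 13, 14, 16]; color 2: [10, 11, 17, 18]; color 3: [12, 15].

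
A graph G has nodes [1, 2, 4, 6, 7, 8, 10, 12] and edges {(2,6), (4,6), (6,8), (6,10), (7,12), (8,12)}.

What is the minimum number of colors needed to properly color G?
χ(G) = 2

Clique number ω(G) = 2 (lower bound: χ ≥ ω).
The graph is bipartite (no odd cycle), so 2 colors suffice: χ(G) = 2.
A valid 2-coloring: color 1: [1, 6, 12]; color 2: [2, 4, 7, 8, 10].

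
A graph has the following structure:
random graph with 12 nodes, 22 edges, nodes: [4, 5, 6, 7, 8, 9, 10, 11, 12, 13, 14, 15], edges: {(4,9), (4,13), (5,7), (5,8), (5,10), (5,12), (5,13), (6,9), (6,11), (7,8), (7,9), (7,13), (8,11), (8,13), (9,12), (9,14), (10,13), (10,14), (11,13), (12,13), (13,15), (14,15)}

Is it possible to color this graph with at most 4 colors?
A valid 4-coloring: color 1: [9, 13]; color 2: [4, 5, 11, 14]; color 3: [6, 8, 10, 12, 15]; color 4: [7].
(χ(G) = 4 ≤ 4.)

Yes, G is 4-colorable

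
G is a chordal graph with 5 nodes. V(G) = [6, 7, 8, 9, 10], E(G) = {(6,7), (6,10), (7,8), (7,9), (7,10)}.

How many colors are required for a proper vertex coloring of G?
χ(G) = 3

Clique number ω(G) = 3 (lower bound: χ ≥ ω).
The clique on [6, 7, 10] has size 3, forcing χ ≥ 3, and the coloring below uses 3 colors, so χ(G) = 3.
A valid 3-coloring: color 1: [7]; color 2: [8, 9, 10]; color 3: [6].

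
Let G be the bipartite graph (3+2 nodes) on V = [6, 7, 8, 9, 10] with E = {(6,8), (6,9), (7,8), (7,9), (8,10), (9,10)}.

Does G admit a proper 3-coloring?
A valid 3-coloring: color 1: [8, 9]; color 2: [6, 7, 10].
(χ(G) = 2 ≤ 3.)

Yes, G is 3-colorable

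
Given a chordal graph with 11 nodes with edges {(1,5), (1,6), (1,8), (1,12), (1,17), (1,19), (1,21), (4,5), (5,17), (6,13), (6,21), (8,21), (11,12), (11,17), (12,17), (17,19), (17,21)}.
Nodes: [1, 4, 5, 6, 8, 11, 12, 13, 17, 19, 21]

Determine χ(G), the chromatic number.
χ(G) = 3

Clique number ω(G) = 3 (lower bound: χ ≥ ω).
The clique on [1, 8, 21] has size 3, forcing χ ≥ 3, and the coloring below uses 3 colors, so χ(G) = 3.
A valid 3-coloring: color 1: [1, 4, 11, 13]; color 2: [6, 8, 17]; color 3: [5, 12, 19, 21].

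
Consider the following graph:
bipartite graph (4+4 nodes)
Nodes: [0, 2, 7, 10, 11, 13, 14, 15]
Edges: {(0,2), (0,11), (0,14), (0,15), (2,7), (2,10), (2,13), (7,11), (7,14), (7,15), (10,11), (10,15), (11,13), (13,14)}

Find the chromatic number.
χ(G) = 2

Clique number ω(G) = 2 (lower bound: χ ≥ ω).
The graph is bipartite (no odd cycle), so 2 colors suffice: χ(G) = 2.
A valid 2-coloring: color 1: [0, 7, 10, 13]; color 2: [2, 11, 14, 15].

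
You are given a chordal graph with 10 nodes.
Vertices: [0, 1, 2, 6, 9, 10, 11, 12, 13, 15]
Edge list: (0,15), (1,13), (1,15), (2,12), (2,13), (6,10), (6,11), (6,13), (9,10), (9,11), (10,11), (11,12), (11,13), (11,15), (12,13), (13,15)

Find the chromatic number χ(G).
Clique number ω(G) = 3 (lower bound: χ ≥ ω).
The clique on [1, 13, 15] has size 3, forcing χ ≥ 3, and the coloring below uses 3 colors, so χ(G) = 3.
A valid 3-coloring: color 1: [0, 1, 2, 11]; color 2: [10, 13]; color 3: [6, 9, 12, 15].

χ(G) = 3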